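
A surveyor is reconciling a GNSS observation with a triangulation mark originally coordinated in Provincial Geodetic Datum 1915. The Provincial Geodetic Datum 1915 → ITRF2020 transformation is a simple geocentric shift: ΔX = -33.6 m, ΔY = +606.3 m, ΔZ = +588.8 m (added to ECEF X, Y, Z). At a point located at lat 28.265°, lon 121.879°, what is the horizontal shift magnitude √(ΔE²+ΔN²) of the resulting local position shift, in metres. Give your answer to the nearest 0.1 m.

At φ = 28.265°, λ = 121.879°: sin φ = 0.473550, cos φ = 0.880767, sin λ = 0.849165, cos λ = -0.528127.
ΔE = −sin λ·ΔX + cos λ·ΔY = −(0.849165)·(-33.6) + (-0.528127)·(606.3) = -291.67 m.
ΔN = −sin φ cos λ·ΔX − sin φ sin λ·ΔY + cos φ·ΔZ = −(0.473550)(-0.528127)(-33.6) − (0.473550)(0.849165)(606.3) + (0.880767)(588.8) = 266.39 m.
Horizontal magnitude = √(ΔE² + ΔN²) = √((-291.67)² + 266.39²) = 395.01 m.

395.0 m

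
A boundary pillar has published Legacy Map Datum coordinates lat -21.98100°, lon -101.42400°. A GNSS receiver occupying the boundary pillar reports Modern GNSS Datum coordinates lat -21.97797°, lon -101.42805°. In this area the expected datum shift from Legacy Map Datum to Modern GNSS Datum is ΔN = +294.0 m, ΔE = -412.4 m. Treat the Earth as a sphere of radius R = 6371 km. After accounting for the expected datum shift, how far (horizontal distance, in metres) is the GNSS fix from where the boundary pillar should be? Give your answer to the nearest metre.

Observed coordinate differences: Δφ = +0.00303°, Δλ = -0.00405°.
Converting to metres (1° lat = 111195 m, cos φ = 0.927308): observed ΔN = 336.9 m, observed ΔE = -417.6 m.
Subtracting the expected shift leaves a residual of 336.9 − (294.0) = 42.9 m north and -417.6 − (-412.4) = -5.2 m east.
Residual distance = √(42.9² + (-5.2)²) = 43.2 m.

43 m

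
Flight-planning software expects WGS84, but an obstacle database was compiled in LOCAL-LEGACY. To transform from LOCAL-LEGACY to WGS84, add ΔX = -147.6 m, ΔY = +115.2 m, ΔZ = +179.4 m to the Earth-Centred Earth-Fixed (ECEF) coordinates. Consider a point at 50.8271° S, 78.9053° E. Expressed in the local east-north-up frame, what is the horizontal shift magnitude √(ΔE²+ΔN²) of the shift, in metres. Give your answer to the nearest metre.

The local east axis at (φ, λ) is (−sin λ, cos λ, 0), so ΔE = −sin(78.9053°)·(-147.6) + cos(78.9053°)·115.2 = 167.01 m.
The local north axis is (−sin φ cos λ, −sin φ sin λ, cos φ), giving ΔN = -22.019 + 87.639 + 113.320 = 178.94 m.
Horizontal magnitude = √(ΔE² + ΔN²) = √(167.01² + 178.94²) = 244.77 m.

245 m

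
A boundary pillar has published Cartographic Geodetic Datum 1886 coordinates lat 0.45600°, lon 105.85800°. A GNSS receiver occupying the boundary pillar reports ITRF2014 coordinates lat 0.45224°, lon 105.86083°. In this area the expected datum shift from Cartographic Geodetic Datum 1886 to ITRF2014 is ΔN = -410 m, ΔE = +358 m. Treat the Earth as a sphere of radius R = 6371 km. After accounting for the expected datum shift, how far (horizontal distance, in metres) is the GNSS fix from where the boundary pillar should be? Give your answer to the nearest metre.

Observed coordinate differences: Δφ = -0.00376°, Δλ = +0.00283°.
Converting to metres (1° lat = 111195 m, cos φ = 0.999968): observed ΔN = -418.1 m, observed ΔE = 314.7 m.
Subtracting the expected shift leaves a residual of -418.1 − (-410) = -8.1 m north and 314.7 − (358) = -43.3 m east.
Residual distance = √((-8.1)² + (-43.3)²) = 44.1 m.

44 m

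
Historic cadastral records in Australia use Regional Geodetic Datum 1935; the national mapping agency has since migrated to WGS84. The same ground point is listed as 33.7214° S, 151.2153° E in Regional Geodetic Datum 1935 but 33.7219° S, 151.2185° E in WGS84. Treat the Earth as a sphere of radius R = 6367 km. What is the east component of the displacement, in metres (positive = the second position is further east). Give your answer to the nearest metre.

ΔE = 296 m

Δφ = -33.7219° − -33.7214° = -0.0005°; Δλ = 151.2185° − 151.2153° = +0.0032°.
1° along a meridian = πR/180 = 111125 m.
ΔN = Δφ × 111125 = -55.6 m; ΔE = Δλ × 111125 × cos(-33.7214°) = +0.0032 × 111125 × 0.831747 = 295.8 m.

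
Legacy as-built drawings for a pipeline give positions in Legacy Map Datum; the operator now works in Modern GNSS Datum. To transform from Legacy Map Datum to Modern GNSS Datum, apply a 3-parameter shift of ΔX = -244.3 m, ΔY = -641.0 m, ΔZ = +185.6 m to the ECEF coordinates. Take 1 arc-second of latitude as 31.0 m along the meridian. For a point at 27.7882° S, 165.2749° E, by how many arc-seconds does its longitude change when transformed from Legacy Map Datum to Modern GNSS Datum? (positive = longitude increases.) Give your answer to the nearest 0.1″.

sin φ = -0.466204, cos φ = 0.884677, sin λ = 0.254182, cos λ = -0.967156.
East component: ΔE = −sin λ·ΔX + cos λ·ΔY = −(0.254182)(-244.3) + (-0.967156)(-641.0) = 682.04 m.
1° of latitude spans 3600 × 31.00 = 111600 m; at latitude φ, 1° of longitude spans that × cos φ = 98730.0 m, so Δλ = 682.04 / 98730.0 × 3600 = 24.869″.

Δλ = 24.9″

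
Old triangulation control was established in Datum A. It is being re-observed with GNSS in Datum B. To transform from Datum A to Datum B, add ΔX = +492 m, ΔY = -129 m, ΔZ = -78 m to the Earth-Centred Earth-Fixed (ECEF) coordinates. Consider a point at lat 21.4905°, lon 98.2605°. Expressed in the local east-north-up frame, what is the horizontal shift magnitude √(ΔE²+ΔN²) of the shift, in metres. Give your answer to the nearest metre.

The local east axis at (φ, λ) is (−sin λ, cos λ, 0), so ΔE = −sin(98.2605°)·492 + cos(98.2605°)·(-129) = -468.36 m.
The local north axis is (−sin φ cos λ, −sin φ sin λ, cos φ), giving ΔN = 25.896 + 46.768 − 72.577 = 0.09 m.
Horizontal magnitude = √(ΔE² + ΔN²) = √((-468.36)² + 0.09²) = 468.36 m.

468 m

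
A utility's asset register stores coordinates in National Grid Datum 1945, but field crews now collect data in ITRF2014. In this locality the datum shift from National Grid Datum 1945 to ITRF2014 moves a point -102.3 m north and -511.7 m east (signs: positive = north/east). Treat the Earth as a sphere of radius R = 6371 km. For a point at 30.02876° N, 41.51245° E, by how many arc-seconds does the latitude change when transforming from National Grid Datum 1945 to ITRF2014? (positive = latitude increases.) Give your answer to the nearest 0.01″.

On a sphere of radius R, 1 rad of latitude = R, so Δφ = ΔN / R = -102.3 / 6371000 = -1.6057e-05 rad = -3.312″.

Δφ = -3.31″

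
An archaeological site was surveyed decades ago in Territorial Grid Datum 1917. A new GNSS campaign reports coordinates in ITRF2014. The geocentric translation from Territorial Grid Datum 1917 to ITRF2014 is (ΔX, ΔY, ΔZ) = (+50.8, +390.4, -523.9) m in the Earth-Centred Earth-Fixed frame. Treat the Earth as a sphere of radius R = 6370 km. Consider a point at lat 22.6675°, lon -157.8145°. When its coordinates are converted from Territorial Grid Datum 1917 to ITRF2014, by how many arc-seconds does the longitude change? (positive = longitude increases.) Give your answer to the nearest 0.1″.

sin φ = 0.385383, cos φ = 0.922757, sin λ = -0.377606, cos λ = -0.925966.
East component: ΔE = −sin λ·ΔX + cos λ·ΔY = −(-0.377606)(50.8) + (-0.925966)(390.4) = -342.31 m.
1° of latitude spans πR/180 = 111177 m; at latitude φ, 1° of longitude spans that × cos φ = 102589.8 m, so Δλ = -342.31 / 102589.8 × 3600 = -12.012″.

Δλ = -12.0″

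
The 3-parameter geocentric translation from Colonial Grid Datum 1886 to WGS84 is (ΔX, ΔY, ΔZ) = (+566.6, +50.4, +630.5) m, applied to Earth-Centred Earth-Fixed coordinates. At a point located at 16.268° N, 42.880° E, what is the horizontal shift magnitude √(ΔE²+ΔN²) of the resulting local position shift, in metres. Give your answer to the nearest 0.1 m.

592.7 m

At φ = 16.268°, λ = 42.880°: sin φ = 0.280131, cos φ = 0.959962, sin λ = 0.680465, cos λ = 0.732780.
ΔE = −sin λ·ΔX + cos λ·ΔY = −(0.680465)·(566.6) + (0.732780)·(50.4) = -348.62 m.
ΔN = −sin φ cos λ·ΔX − sin φ sin λ·ΔY + cos φ·ΔZ = −(0.280131)(0.732780)(566.6) − (0.280131)(0.680465)(50.4) + (0.959962)(630.5) = 479.34 m.
Horizontal magnitude = √(ΔE² + ΔN²) = √((-348.62)² + 479.34²) = 592.71 m.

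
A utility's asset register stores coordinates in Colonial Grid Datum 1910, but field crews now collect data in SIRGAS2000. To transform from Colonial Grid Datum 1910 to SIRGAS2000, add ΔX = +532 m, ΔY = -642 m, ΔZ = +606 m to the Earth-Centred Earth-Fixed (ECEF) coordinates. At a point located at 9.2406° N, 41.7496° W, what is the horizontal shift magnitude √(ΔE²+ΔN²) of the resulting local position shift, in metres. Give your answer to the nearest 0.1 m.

At φ = 9.2406°, λ = -41.7496°: sin φ = 0.160581, cos φ = 0.987023, sin λ = -0.665876, cos λ = 0.746062.
ΔE = −sin λ·ΔX + cos λ·ΔY = −(-0.665876)·(532) + (0.746062)·(-642) = -124.73 m.
ΔN = −sin φ cos λ·ΔX − sin φ sin λ·ΔY + cos φ·ΔZ = −(0.160581)(0.746062)(532) − (0.160581)(-0.665876)(-642) + (0.987023)(606) = 465.75 m.
Horizontal magnitude = √(ΔE² + ΔN²) = √((-124.73)² + 465.75²) = 482.16 m.

482.2 m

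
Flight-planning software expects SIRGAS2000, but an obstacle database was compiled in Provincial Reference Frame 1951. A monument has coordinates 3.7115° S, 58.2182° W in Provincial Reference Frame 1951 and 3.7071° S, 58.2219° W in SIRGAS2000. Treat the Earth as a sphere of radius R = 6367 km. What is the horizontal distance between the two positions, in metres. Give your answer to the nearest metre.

638 m

Δφ = -3.7071° − -3.7115° = +0.0044°; Δλ = -58.2219° − -58.2182° = -0.0037°.
1° along a meridian = πR/180 = 111125 m.
ΔN = Δφ × 111125 = 489.0 m; ΔE = Δλ × 111125 × cos(-3.7115°) = -0.0037 × 111125 × 0.997903 = -410.3 m.
Distance = √(ΔE² + ΔN²) = √((-410.3)² + 489.0²) = 638.3 m.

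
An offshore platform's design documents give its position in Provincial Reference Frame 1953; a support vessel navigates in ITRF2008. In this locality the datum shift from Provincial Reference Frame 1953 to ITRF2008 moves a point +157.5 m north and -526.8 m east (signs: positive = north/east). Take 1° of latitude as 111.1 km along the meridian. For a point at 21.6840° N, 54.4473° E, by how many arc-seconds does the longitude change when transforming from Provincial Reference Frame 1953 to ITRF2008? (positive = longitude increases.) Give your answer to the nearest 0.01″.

At latitude 21.6840°, cos φ = 0.929236.
1° of longitude at this latitude = 111.1 × cos φ = 103.24 km, so Δλ = -526.8 / 103238.1 = -0.0051028° = -18.370″.

Δλ = -18.37″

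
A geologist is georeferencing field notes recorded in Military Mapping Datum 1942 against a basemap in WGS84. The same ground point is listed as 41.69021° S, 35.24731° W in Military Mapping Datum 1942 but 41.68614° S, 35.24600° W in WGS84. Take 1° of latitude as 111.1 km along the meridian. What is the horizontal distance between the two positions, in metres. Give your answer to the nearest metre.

465 m

Δφ = -41.68614° − -41.69021° = +0.00407°; Δλ = -35.24600° − -35.24731° = +0.00131°.
ΔN = Δφ × 111100 = 452.2 m; ΔE = Δλ × 111100 × cos(-41.69021°) = +0.00131 × 111100 × 0.746752 = 108.7 m.
Distance = √(ΔE² + ΔN²) = √(108.7² + 452.2²) = 465.1 m.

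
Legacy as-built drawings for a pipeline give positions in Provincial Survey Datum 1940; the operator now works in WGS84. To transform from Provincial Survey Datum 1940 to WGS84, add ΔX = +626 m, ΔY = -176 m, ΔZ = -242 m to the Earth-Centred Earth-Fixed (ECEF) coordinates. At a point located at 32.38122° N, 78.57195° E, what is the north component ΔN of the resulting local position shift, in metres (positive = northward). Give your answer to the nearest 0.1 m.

At φ = 32.38122°, λ = 78.57195°: sin φ = 0.535550, cos φ = 0.844504, sin λ = 0.980174, cos λ = 0.198137.
ΔN = −sin φ cos λ·ΔX − sin φ sin λ·ΔY + cos φ·ΔZ = −(0.535550)(0.198137)(626) − (0.535550)(0.980174)(-176) + (0.844504)(-242) = -178.41 m.

ΔN = -178.4 m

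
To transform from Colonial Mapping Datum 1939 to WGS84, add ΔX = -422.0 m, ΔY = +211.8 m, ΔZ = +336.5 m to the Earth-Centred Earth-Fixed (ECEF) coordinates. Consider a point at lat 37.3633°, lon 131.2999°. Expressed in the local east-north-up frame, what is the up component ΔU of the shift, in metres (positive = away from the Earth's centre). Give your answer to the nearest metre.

The local up (radial) axis is (cos φ cos λ, cos φ sin λ, sin φ), giving ΔU = 221.369 + 126.468 + 204.211 = 552.05 m.

ΔU = 552 m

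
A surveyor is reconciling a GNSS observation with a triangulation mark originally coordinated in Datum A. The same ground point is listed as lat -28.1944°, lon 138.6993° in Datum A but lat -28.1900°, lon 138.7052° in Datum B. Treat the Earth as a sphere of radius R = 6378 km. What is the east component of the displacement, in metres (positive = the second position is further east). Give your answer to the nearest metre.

ΔE = 579 m

Δφ = -28.1900° − -28.1944° = +0.0044°; Δλ = 138.7052° − 138.6993° = +0.0059°.
1° along a meridian = πR/180 = 111317 m.
ΔN = Δφ × 111317 = 489.8 m; ΔE = Δλ × 111317 × cos(-28.1944°) = +0.0059 × 111317 × 0.881350 = 578.8 m.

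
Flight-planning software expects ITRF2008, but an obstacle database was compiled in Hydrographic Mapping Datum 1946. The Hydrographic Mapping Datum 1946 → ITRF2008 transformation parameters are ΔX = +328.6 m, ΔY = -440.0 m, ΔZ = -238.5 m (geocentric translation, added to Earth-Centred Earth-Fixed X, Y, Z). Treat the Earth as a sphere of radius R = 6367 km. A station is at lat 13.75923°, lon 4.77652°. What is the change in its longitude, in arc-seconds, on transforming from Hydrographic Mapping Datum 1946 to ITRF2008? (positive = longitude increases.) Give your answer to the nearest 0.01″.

sin φ = 0.237842, cos φ = 0.971304, sin λ = 0.083269, cos λ = 0.996527.
East component: ΔE = −sin λ·ΔX + cos λ·ΔY = −(0.083269)(328.6) + (0.996527)(-440.0) = -465.83 m.
1° of latitude spans πR/180 = 111125 m; at latitude φ, 1° of longitude spans that × cos φ = 107936.2 m, so Δλ = -465.83 / 107936.2 × 3600 = -15.537″.

Δλ = -15.54″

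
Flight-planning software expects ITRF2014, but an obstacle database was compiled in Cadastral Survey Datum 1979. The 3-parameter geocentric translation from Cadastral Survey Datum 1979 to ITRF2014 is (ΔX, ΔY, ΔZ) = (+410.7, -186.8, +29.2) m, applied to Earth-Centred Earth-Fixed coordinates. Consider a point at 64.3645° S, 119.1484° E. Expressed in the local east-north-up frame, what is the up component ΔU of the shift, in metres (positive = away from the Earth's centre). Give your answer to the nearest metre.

ΔU = -183 m

At φ = -64.3645°, λ = 119.1484°: sin φ = -0.901565, cos φ = 0.432644, sin λ = 0.873361, cos λ = -0.487073.
ΔU = cos φ cos λ·ΔX + cos φ sin λ·ΔY + sin φ·ΔZ = (0.432644)(-0.487073)(410.7) + (0.432644)(0.873361)(-186.8) + (-0.901565)(29.2) = -183.46 m.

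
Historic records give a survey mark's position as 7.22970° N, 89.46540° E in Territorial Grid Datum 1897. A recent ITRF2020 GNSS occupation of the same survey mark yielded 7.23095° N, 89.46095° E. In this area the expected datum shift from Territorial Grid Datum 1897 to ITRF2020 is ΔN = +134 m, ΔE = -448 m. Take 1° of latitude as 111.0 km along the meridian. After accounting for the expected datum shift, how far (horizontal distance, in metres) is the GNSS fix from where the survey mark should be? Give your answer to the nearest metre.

42 m

Observed coordinate differences: Δφ = +0.00125°, Δλ = -0.00445°.
Converting to metres (1° lat = 111000 m, cos φ = 0.992050): observed ΔN = 138.7 m, observed ΔE = -490.0 m.
Subtracting the expected shift leaves a residual of 138.7 − (134) = 4.7 m north and -490.0 − (-448) = -42.0 m east.
Residual distance = √(4.7² + (-42.0)²) = 42.3 m.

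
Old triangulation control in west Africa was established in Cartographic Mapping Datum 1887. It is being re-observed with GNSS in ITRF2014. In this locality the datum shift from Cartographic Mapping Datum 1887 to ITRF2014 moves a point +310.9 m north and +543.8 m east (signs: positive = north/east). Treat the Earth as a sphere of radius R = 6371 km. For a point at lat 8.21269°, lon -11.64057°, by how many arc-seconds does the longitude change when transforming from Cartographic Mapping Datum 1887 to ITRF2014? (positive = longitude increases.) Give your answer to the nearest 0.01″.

Δλ = 17.79″

At latitude 8.21269°, cos φ = 0.989745.
One radian of longitude at latitude φ spans R cos φ, so Δλ = ΔE / (R cos φ) = 543.8 / (6371000 × 0.989745) = 8.6240e-05 rad = 17.788″.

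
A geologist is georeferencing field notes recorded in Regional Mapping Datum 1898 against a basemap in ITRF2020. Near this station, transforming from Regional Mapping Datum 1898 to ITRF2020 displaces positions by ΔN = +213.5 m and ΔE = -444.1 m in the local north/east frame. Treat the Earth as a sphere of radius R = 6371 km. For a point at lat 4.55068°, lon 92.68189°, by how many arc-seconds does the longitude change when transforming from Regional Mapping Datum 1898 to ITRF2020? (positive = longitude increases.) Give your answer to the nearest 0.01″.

At latitude 4.55068°, cos φ = 0.996848.
One radian of longitude at latitude φ spans R cos φ, so Δλ = ΔE / (R cos φ) = -444.1 / (6371000 × 0.996848) = -6.9927e-05 rad = -14.423″.

Δλ = -14.42″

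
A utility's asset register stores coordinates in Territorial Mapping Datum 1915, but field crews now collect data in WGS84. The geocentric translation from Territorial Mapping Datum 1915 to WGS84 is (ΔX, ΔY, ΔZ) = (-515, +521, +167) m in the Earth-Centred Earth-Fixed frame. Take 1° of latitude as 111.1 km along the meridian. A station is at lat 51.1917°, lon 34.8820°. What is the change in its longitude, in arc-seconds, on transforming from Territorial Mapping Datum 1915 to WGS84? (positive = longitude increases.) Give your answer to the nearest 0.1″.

sin φ = 0.779247, cos φ = 0.626717, sin λ = 0.571888, cos λ = 0.820332.
East component: ΔE = −sin λ·ΔX + cos λ·ΔY = −(0.571888)(-515) + (0.820332)(521) = 721.92 m.
1° of latitude spans 111100 m; at latitude φ, 1° of longitude spans that × cos φ = 69628.2 m, so Δλ = 721.92 / 69628.2 × 3600 = 37.325″.

Δλ = 37.3″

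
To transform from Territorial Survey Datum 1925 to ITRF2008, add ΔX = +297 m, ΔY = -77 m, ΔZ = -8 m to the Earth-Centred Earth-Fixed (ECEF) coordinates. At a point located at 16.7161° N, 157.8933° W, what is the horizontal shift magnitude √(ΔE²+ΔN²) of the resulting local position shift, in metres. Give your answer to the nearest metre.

194 m

The local east axis at (φ, λ) is (−sin λ, cos λ, 0), so ΔE = −sin(-157.8933°)·297 + cos(-157.8933°)·(-77) = 183.11 m.
The local north axis is (−sin φ cos λ, −sin φ sin λ, cos φ), giving ΔN = 79.146 − 8.335 − 7.662 = 63.15 m.
Horizontal magnitude = √(ΔE² + ΔN²) = √(183.11² + 63.15²) = 193.69 m.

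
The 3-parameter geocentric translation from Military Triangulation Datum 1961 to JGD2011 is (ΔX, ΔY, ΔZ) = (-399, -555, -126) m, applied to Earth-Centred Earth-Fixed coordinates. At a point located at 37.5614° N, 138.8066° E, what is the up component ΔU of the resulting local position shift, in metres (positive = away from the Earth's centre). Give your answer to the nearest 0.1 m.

ΔU = -128.6 m

The local up (radial) axis is (cos φ cos λ, cos φ sin λ, sin φ), giving ΔU = 238.003 − 289.751 − 76.811 = -128.56 m.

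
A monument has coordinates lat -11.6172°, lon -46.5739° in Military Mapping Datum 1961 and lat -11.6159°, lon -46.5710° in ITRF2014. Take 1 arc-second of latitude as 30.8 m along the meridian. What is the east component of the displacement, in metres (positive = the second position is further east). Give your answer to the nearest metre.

ΔE = 315 m

Δφ = -11.6159° − -11.6172° = +0.0013°; Δλ = -46.5710° − -46.5739° = +0.0029°.
1° of latitude = 3600 × 30.80 = 110880 m.
ΔN = Δφ × 110880 = 144.1 m; ΔE = Δλ × 110880 × cos(-11.6172°) = +0.0029 × 110880 × 0.979515 = 315.0 m.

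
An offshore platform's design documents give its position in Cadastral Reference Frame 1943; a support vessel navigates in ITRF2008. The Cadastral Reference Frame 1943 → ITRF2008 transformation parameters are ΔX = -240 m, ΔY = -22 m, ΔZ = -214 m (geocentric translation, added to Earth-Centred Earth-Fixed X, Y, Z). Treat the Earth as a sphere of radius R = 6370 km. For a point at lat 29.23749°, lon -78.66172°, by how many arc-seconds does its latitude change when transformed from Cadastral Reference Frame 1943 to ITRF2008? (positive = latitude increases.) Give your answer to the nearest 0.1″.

Δφ = -5.6″

sin φ = 0.488431, cos φ = 0.872603, sin λ = -0.980484, cos λ = 0.196601.
North component: ΔN = −sin φ cos λ·ΔX − sin φ sin λ·ΔY + cos φ·ΔZ = −(0.488431)(0.196601)(-240) − (0.488431)(-0.980484)(-22) + (0.872603)(-214) = -174.23 m.
1° of latitude spans πR/180 = 111177 m, so Δφ = -174.23 / 111177 × 3600 = -5.642″.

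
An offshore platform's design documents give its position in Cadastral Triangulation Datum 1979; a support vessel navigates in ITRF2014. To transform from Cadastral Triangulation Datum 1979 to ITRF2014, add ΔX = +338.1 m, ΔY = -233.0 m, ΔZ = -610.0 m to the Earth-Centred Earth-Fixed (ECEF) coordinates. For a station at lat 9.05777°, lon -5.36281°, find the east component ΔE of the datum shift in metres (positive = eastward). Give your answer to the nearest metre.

The local east axis at (φ, λ) is (−sin λ, cos λ, 0), so ΔE = −sin(-5.36281°)·338.1 + cos(-5.36281°)·(-233.0) = -200.38 m.

ΔE = -200 m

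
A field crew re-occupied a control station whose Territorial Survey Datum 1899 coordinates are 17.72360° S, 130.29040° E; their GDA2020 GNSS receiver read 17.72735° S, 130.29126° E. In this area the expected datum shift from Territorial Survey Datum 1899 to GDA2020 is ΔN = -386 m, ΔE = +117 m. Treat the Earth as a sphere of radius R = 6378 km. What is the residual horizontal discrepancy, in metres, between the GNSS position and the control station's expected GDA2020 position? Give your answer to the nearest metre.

Observed coordinate differences: Δφ = -0.00375°, Δλ = +0.00086°.
Converting to metres (1° lat = 111317 m, cos φ = 0.952536): observed ΔN = -417.4 m, observed ΔE = 91.2 m.
Subtracting the expected shift leaves a residual of -417.4 − (-386) = -31.4 m north and 91.2 − (117) = -25.8 m east.
Residual distance = √((-31.4)² + (-25.8)²) = 40.7 m.

41 m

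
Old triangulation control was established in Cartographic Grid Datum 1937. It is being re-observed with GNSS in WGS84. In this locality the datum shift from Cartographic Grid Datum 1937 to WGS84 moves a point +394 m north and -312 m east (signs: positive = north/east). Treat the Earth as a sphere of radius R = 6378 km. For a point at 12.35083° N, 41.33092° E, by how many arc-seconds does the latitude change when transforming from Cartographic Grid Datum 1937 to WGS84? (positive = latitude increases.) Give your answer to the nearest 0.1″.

On a sphere of radius R, 1 rad of latitude = R, so Δφ = ΔN / R = 394.0 / 6378000 = 6.1775e-05 rad = 12.742″.

Δφ = 12.7″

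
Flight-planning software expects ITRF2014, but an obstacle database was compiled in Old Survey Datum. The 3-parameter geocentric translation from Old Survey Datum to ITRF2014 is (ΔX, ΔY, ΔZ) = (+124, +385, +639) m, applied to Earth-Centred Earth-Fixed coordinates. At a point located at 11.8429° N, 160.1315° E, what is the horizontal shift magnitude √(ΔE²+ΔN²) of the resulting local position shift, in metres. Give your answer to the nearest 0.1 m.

At φ = 11.8429°, λ = 160.1315°: sin φ = 0.205229, cos φ = 0.978714, sin λ = 0.339863, cos λ = -0.940475.
ΔE = −sin λ·ΔX + cos λ·ΔY = −(0.339863)·(124) + (-0.940475)·(385) = -404.23 m.
ΔN = −sin φ cos λ·ΔX − sin φ sin λ·ΔY + cos φ·ΔZ = −(0.205229)(-0.940475)(124) − (0.205229)(0.339863)(385) + (0.978714)(639) = 622.48 m.
Horizontal magnitude = √(ΔE² + ΔN²) = √((-404.23)² + 622.48²) = 742.21 m.

742.2 m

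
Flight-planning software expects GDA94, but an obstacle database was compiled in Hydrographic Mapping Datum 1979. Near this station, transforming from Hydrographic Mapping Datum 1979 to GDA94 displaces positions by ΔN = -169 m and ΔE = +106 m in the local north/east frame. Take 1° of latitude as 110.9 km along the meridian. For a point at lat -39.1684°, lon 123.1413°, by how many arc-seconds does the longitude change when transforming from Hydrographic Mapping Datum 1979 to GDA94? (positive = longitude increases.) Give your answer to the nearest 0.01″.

Δλ = 4.44″

At latitude -39.1684°, cos φ = 0.775293.
1° of longitude at this latitude = 110.9 × cos φ = 85.98 km, so Δλ = 106.0 / 85980.0 = 0.0012328° = 4.438″.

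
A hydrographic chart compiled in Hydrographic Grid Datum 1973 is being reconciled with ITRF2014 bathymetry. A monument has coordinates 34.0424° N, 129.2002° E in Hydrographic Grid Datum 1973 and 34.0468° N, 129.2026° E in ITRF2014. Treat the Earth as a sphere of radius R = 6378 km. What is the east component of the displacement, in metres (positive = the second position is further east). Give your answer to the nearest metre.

Δφ = 34.0468° − 34.0424° = +0.0044°; Δλ = 129.2026° − 129.2002° = +0.0024°.
1° along a meridian = πR/180 = 111317 m.
ΔN = Δφ × 111317 = 489.8 m; ΔE = Δλ × 111317 × cos(34.0424°) = +0.0024 × 111317 × 0.828624 = 221.4 m.

ΔE = 221 m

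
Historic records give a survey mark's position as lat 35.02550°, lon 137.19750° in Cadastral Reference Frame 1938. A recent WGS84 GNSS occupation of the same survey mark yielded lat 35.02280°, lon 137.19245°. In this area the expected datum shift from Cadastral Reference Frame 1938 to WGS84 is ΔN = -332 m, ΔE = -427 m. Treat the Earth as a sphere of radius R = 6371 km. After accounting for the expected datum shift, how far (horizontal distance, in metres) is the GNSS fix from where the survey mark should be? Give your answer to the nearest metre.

46 m

Observed coordinate differences: Δφ = -0.00270°, Δλ = -0.00505°.
Converting to metres (1° lat = 111195 m, cos φ = 0.818897): observed ΔN = -300.2 m, observed ΔE = -459.8 m.
Subtracting the expected shift leaves a residual of -300.2 − (-332) = 31.8 m north and -459.8 − (-427) = -32.8 m east.
Residual distance = √(31.8² + (-32.8)²) = 45.7 m.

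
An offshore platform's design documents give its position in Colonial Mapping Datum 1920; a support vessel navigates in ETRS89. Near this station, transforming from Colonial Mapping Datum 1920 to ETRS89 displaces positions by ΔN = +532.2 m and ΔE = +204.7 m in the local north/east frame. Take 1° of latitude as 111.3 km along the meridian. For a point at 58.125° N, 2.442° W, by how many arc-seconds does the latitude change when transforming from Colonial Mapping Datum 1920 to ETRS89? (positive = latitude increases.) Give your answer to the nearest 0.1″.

Δφ = 17.2″

1° of latitude = 111.3 km, so Δφ = 532.2 / 111300 = 0.0047817° = 17.214″.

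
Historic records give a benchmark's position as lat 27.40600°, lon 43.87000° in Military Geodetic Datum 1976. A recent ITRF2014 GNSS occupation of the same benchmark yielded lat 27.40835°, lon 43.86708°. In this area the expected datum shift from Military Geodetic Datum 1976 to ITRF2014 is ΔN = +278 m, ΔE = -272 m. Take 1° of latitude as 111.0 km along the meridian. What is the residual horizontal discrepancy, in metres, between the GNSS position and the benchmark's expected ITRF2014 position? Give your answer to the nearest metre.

Observed coordinate differences: Δφ = +0.00235°, Δλ = -0.00292°.
Converting to metres (1° lat = 111000 m, cos φ = 0.887767): observed ΔN = 260.8 m, observed ΔE = -287.7 m.
Subtracting the expected shift leaves a residual of 260.8 − (278) = -17.2 m north and -287.7 − (-272) = -15.7 m east.
Residual distance = √((-17.2)² + (-15.7)²) = 23.3 m.

23 m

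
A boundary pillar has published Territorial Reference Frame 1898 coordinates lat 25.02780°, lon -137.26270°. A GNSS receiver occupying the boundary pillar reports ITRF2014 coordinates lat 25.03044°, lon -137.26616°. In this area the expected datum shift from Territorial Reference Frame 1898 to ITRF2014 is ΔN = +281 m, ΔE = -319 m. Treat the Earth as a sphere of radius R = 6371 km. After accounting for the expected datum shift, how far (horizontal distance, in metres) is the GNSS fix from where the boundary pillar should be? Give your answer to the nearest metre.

32 m

Observed coordinate differences: Δφ = +0.00264°, Δλ = -0.00346°.
Converting to metres (1° lat = 111195 m, cos φ = 0.906103): observed ΔN = 293.6 m, observed ΔE = -348.6 m.
Subtracting the expected shift leaves a residual of 293.6 − (281) = 12.6 m north and -348.6 − (-319) = -29.6 m east.
Residual distance = √(12.6² + (-29.6)²) = 32.2 m.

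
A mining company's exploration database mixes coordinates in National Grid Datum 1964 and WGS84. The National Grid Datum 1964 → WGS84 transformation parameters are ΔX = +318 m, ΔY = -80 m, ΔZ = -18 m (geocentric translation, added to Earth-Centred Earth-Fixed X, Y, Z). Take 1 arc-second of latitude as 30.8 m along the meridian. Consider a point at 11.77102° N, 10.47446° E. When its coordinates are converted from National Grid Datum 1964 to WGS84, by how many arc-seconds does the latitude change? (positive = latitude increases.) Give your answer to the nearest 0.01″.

Δφ = -2.55″

sin φ = 0.204001, cos φ = 0.978971, sin λ = 0.181797, cos λ = 0.983336.
North component: ΔN = −sin φ cos λ·ΔX − sin φ sin λ·ΔY + cos φ·ΔZ = −(0.204001)(0.983336)(318) − (0.204001)(0.181797)(-80) + (0.978971)(-18) = -78.45 m.
1° of latitude spans 3600 × 30.80 = 110880 m, so Δφ = -78.45 / 110880 × 3600 = -2.547″.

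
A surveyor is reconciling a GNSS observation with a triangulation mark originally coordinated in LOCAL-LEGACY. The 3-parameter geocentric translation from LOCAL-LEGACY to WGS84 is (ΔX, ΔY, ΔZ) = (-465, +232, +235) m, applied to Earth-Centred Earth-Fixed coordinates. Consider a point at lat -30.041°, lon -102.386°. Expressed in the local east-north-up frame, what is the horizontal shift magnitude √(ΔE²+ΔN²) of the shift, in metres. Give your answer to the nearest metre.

The local east axis at (φ, λ) is (−sin λ, cos λ, 0), so ΔE = −sin(-102.386°)·(-465) + cos(-102.386°)·232 = -503.94 m.
The local north axis is (−sin φ cos λ, −sin φ sin λ, cos φ), giving ΔN = 49.932 − 113.440 + 203.432 = 139.92 m.
Horizontal magnitude = √(ΔE² + ΔN²) = √((-503.94)² + 139.92²) = 523.01 m.

523 m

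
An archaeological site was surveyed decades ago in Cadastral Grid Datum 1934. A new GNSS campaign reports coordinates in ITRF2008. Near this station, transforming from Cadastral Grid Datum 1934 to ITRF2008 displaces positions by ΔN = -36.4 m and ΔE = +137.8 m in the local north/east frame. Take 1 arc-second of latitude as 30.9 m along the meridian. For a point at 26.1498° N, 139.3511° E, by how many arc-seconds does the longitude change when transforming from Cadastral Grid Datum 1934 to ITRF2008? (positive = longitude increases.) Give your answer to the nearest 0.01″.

Δλ = 4.97″

At latitude 26.1498°, cos φ = 0.897645.
1″ of longitude at this latitude = 30.90 × cos φ = 27.7372 m, so Δλ = 137.8 / 27.7372 = 4.968″.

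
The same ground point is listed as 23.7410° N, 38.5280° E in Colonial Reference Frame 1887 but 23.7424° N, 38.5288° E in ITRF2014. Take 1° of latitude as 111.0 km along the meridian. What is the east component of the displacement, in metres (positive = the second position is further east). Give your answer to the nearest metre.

Δφ = 23.7424° − 23.7410° = +0.0014°; Δλ = 38.5288° − 38.5280° = +0.0008°.
ΔN = Δφ × 111000 = 155.4 m; ΔE = Δλ × 111000 × cos(23.7410°) = +0.0008 × 111000 × 0.915375 = 81.3 m.

ΔE = 81 m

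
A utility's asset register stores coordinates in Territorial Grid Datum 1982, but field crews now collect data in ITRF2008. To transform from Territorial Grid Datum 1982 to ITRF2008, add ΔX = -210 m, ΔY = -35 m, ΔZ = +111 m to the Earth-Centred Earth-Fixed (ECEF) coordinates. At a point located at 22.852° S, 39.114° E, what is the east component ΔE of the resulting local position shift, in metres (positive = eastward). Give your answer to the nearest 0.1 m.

At φ = -22.852°, λ = 39.114°: sin φ = -0.388352, cos φ = 0.921511, sin λ = 0.630865, cos λ = 0.775892.
ΔE = −sin λ·ΔX + cos λ·ΔY = −(0.630865)·(-210) + (0.775892)·(-35) = 105.33 m.

ΔE = 105.3 m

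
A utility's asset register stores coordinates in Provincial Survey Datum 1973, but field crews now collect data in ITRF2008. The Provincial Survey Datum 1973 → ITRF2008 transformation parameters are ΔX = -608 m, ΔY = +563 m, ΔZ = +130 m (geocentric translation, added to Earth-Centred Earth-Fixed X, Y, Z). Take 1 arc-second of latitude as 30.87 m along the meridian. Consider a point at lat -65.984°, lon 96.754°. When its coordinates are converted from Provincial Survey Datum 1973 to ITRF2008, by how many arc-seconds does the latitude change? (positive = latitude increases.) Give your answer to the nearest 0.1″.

Δφ = 20.4″

sin φ = -0.913432, cos φ = 0.406992, sin λ = 0.993060, cos λ = -0.117607.
North component: ΔN = −sin φ cos λ·ΔX − sin φ sin λ·ΔY + cos φ·ΔZ = −(-0.913432)(-0.117607)(-608) − (-0.913432)(0.993060)(563) + (0.406992)(130) = 628.92 m.
1° of latitude spans 3600 × 30.87 = 111132 m, so Δφ = 628.92 / 111132 × 3600 = 20.373″.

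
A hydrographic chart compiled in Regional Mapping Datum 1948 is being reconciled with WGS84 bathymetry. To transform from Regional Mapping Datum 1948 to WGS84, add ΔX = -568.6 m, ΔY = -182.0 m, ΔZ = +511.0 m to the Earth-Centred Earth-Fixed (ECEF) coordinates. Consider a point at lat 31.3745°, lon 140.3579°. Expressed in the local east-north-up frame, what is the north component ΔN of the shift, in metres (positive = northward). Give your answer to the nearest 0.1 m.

The local north axis is (−sin φ cos λ, −sin φ sin λ, cos φ), giving ΔN = -227.956 + 60.452 + 436.283 = 268.78 m.

ΔN = 268.8 m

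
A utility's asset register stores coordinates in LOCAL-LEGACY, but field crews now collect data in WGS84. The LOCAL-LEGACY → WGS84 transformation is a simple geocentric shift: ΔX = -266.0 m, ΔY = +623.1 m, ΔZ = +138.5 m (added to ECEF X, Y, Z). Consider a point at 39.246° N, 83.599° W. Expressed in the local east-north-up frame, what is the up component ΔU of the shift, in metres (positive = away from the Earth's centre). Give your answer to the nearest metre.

The local up (radial) axis is (cos φ cos λ, cos φ sin λ, sin φ), giving ΔU = -22.966 − 479.543 + 87.622 = -414.89 m.

ΔU = -415 m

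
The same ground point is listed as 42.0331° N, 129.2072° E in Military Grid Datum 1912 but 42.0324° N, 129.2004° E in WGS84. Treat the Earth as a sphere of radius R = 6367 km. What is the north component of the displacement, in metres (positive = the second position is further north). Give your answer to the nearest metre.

ΔN = -78 m

Δφ = 42.0324° − 42.0331° = -0.0007°; Δλ = 129.2004° − 129.2072° = -0.0068°.
1° along a meridian = πR/180 = 111125 m.
ΔN = Δφ × 111125 = -77.8 m; ΔE = Δλ × 111125 × cos(42.0331°) = -0.0068 × 111125 × 0.742758 = -561.3 m.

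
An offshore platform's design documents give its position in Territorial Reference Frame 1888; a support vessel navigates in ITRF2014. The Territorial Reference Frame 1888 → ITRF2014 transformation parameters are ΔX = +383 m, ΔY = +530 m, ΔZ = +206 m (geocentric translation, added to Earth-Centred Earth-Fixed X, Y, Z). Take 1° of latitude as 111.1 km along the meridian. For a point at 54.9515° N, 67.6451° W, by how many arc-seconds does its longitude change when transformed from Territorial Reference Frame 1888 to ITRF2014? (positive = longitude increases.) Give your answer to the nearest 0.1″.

sin φ = 0.818666, cos φ = 0.574270, sin λ = -0.924846, cos λ = 0.380343.
East component: ΔE = −sin λ·ΔX + cos λ·ΔY = −(-0.924846)(383) + (0.380343)(530) = 555.80 m.
1° of latitude spans 111100 m; at latitude φ, 1° of longitude spans that × cos φ = 63801.4 m, so Δλ = 555.80 / 63801.4 × 3600 = 31.361″.

Δλ = 31.4″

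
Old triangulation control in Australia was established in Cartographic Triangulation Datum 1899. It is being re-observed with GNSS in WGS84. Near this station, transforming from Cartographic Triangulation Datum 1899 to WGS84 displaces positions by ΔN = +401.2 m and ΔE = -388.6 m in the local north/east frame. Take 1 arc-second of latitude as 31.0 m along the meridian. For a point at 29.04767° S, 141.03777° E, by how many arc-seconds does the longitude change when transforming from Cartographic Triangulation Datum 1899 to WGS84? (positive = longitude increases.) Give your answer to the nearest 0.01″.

Δλ = -14.34″

At latitude -29.04767°, cos φ = 0.874216.
1″ of longitude at this latitude = 31.00 × cos φ = 27.1007 m, so Δλ = -388.6 / 27.1007 = -14.339″.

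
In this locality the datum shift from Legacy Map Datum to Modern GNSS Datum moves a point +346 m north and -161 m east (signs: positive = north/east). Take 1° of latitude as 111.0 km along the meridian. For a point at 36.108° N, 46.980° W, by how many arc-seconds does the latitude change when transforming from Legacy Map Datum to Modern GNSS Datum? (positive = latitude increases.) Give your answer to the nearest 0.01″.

1° of latitude = 111.0 km, so Δφ = 346.0 / 111000 = 0.0031171° = 11.222″.

Δφ = 11.22″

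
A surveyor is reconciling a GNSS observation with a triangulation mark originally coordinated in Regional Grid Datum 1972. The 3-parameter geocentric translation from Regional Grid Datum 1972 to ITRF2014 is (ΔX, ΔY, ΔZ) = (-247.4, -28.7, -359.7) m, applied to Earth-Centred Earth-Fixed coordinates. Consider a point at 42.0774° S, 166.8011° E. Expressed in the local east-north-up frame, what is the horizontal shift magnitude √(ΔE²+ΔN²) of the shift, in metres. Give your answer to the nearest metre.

139 m

At φ = -42.0774°, λ = 166.8011°: sin φ = -0.670134, cos φ = 0.742240, sin λ = 0.228332, cos λ = -0.973583.
ΔE = −sin λ·ΔX + cos λ·ΔY = −(0.228332)·(-247.4) + (-0.973583)·(-28.7) = 84.43 m.
ΔN = −sin φ cos λ·ΔX − sin φ sin λ·ΔY + cos φ·ΔZ = −(-0.670134)(-0.973583)(-247.4) − (-0.670134)(0.228332)(-28.7) + (0.742240)(-359.7) = -109.96 m.
Horizontal magnitude = √(ΔE² + ΔN²) = √(84.43² + (-109.96)²) = 138.64 m.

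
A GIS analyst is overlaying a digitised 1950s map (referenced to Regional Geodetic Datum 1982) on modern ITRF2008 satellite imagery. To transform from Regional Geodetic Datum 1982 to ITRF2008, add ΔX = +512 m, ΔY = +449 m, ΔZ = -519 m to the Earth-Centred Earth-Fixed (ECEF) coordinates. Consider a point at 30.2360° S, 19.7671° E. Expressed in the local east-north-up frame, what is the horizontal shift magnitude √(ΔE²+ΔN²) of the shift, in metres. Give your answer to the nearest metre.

281 m

At φ = -30.2360°, λ = 19.7671°: sin φ = -0.503563, cos φ = 0.863959, sin λ = 0.338198, cos λ = 0.941075.
ΔE = −sin λ·ΔX + cos λ·ΔY = −(0.338198)·(512) + (0.941075)·(449) = 249.39 m.
ΔN = −sin φ cos λ·ΔX − sin φ sin λ·ΔY + cos φ·ΔZ = −(-0.503563)(0.941075)(512) − (-0.503563)(0.338198)(449) + (0.863959)(-519) = -129.30 m.
Horizontal magnitude = √(ΔE² + ΔN²) = √(249.39² + (-129.30)²) = 280.91 m.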